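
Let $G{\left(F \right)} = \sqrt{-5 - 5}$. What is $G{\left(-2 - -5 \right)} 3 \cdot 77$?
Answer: $231 i \sqrt{10} \approx 730.49 i$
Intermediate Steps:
$G{\left(F \right)} = i \sqrt{10}$ ($G{\left(F \right)} = \sqrt{-10} = i \sqrt{10}$)
$G{\left(-2 - -5 \right)} 3 \cdot 77 = i \sqrt{10} \cdot 3 \cdot 77 = i \sqrt{10} \cdot 231 = 231 i \sqrt{10}$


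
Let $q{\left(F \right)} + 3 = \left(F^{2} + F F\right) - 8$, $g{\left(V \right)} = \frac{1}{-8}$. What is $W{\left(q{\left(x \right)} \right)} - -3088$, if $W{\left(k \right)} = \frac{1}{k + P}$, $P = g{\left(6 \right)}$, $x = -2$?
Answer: $\frac{77192}{25} \approx 3087.7$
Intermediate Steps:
$g{\left(V \right)} = - \frac{1}{8}$
$P = - \frac{1}{8} \approx -0.125$
$q{\left(F \right)} = -11 + 2 F^{2}$ ($q{\left(F \right)} = -3 - \left(8 - F^{2} - F F\right) = -3 + \left(\left(F^{2} + F^{2}\right) - 8\right) = -3 + \left(2 F^{2} - 8\right) = -3 + \left(-8 + 2 F^{2}\right) = -11 + 2 F^{2}$)
$W{\left(k \right)} = \frac{1}{- \frac{1}{8} + k}$ ($W{\left(k \right)} = \frac{1}{k - \frac{1}{8}} = \frac{1}{- \frac{1}{8} + k}$)
$W{\left(q{\left(x \right)} \right)} - -3088 = \frac{8}{-1 + 8 \left(-11 + 2 \left(-2\right)^{2}\right)} - -3088 = \frac{8}{-1 + 8 \left(-11 + 2 \cdot 4\right)} + 3088 = \frac{8}{-1 + 8 \left(-11 + 8\right)} + 3088 = \frac{8}{-1 + 8 \left(-3\right)} + 3088 = \frac{8}{-1 - 24} + 3088 = \frac{8}{-25} + 3088 = 8 \left(- \frac{1}{25}\right) + 3088 = - \frac{8}{25} + 3088 = \frac{77192}{25}$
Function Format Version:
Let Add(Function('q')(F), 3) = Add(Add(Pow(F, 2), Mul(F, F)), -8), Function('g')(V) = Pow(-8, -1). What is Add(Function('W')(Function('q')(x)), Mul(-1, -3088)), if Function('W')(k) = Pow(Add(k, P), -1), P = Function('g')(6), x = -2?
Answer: Rational(77192, 25) ≈ 3087.7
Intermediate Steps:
Function('g')(V) = Rational(-1, 8)
P = Rational(-1, 8) ≈ -0.12500
Function('q')(F) = Add(-11, Mul(2, Pow(F, 2))) (Function('q')(F) = Add(-3, Add(Add(Pow(F, 2), Mul(F, F)), -8)) = Add(-3, Add(Add(Pow(F, 2), Pow(F, 2)), -8)) = Add(-3, Add(Mul(2, Pow(F, 2)), -8)) = Add(-3, Add(-8, Mul(2, Pow(F, 2)))) = Add(-11, Mul(2, Pow(F, 2))))
Function('W')(k) = Pow(Add(Rational(-1, 8), k), -1) (Function('W')(k) = Pow(Add(k, Rational(-1, 8)), -1) = Pow(Add(Rational(-1, 8), k), -1))
Add(Function('W')(Function('q')(x)), Mul(-1, -3088)) = Add(Mul(8, Pow(Add(-1, Mul(8, Add(-11, Mul(2, Pow(-2, 2))))), -1)), Mul(-1, -3088)) = Add(Mul(8, Pow(Add(-1, Mul(8, Add(-11, Mul(2, 4)))), -1)), 3088) = Add(Mul(8, Pow(Add(-1, Mul(8, Add(-11, 8))), -1)), 3088) = Add(Mul(8, Pow(Add(-1, Mul(8, -3)), -1)), 3088) = Add(Mul(8, Pow(Add(-1, -24), -1)), 3088) = Add(Mul(8, Pow(-25, -1)), 3088) = Add(Mul(8, Rational(-1, 25)), 3088) = Add(Rational(-8, 25), 3088) = Rational(77192, 25)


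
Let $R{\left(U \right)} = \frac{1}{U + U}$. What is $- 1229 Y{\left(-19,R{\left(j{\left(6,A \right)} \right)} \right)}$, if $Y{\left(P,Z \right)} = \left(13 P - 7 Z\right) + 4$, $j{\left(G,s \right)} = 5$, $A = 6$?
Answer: $\frac{2995073}{10} \approx 2.9951 \cdot 10^{5}$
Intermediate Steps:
$R{\left(U \right)} = \frac{1}{2 U}$
$Y{\left(P,Z \right)} = 4 - 7 Z + 13 P$ ($Y{\left(P,Z \right)} = \left(- 7 Z + 13 P\right) + 4 = 4 - 7 Z + 13 P$)
$- 1229 Y{\left(-19,R{\left(j{\left(6,A \right)} \right)} \right)} = - 1229 \left(4 - 7 \frac{1}{2 \cdot 5} + 13 \left(-19\right)\right) = - 1229 \left(4 - 7 \cdot \frac{1}{2} \cdot \frac{1}{5} - 247\right) = - 1229 \left(4 - \frac{7}{10} - 247\right) = \left(-1229\right) \left(- \frac{2437}{10}\right) = \frac{2995073}{10}$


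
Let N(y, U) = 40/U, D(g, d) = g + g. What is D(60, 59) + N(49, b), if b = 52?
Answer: 1570/13 ≈ 120.77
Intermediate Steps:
D(g, d) = 2*g
D(60, 59) + N(49, b) = 2*60 + 40/52 = 120 + 40*(1/52) = 120 + 10/13 = 1570/13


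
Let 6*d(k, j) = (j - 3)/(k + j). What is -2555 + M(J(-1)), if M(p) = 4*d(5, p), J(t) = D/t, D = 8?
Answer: -22973/9 ≈ -2552.6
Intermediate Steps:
d(k, j) = (-3 + j)/(6*(j + k)) (d(k, j) = ((j - 3)/(k + j))/6 = ((-3 + j)/(j + k))/6 = (-3 + j)/(6*(j + k)))
J(t) = 8/t
M(p) = 2*(-3 + p)/(3*(5 + p)) (M(p) = 4*((-3 + p)/(6*(p + 5))) = 4*((-3 + p)/(6*(5 + p))) = 2*(-3 + p)/(3*(5 + p)))
-2555 + M(J(-1)) = -2555 + 2*(-3 + 8/(-1))/(3*(5 + 8/(-1))) = -2555 + 2*(-3 + 8*(-1))/(3*(5 + 8*(-1))) = -2555 + 2*(-3 - 8)/(3*(5 - 8)) = -2555 + (⅔)*(-11)/(-3) = -2555 + (⅔)*(-⅓)*(-11) = -2555 + 22/9 = -22973/9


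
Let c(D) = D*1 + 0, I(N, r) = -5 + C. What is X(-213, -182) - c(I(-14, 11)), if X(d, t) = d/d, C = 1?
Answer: 5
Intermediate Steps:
X(d, t) = 1
I(N, r) = -4 (I(N, r) = -5 + 1 = -4)
c(D) = D (c(D) = D + 0 = D)
X(-213, -182) - c(I(-14, 11)) = 1 - 1*(-4) = 1 + 4 = 5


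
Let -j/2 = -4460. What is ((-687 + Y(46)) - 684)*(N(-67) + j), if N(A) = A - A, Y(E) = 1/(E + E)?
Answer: -281272130/23 ≈ -1.2229e+7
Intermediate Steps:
j = 8920 (j = -2*(-4460) = 8920)
Y(E) = 1/(2*E)
N(A) = 0
((-687 + Y(46)) - 684)*(N(-67) + j) = ((-687 + (½)/46) - 684)*(0 + 8920) = ((-687 + (½)*(1/46)) - 684)*8920 = ((-687 + 1/92) - 684)*8920 = (-63203/92 - 684)*8920 = -126131/92*8920 = -281272130/23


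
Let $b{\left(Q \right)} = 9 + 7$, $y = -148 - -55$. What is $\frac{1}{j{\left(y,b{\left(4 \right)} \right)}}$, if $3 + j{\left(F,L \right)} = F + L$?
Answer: $- \frac{1}{80} \approx -0.0125$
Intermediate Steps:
$y = -93$ ($y = -148 + 55 = -93$)
$b{\left(Q \right)} = 16$
$j{\left(F,L \right)} = -3 + F + L$ ($j{\left(F,L \right)} = -3 + \left(F + L\right) = -3 + F + L$)
$\frac{1}{j{\left(y,b{\left(4 \right)} \right)}} = \frac{1}{-3 - 93 + 16} = \frac{1}{-80} = - \frac{1}{80}$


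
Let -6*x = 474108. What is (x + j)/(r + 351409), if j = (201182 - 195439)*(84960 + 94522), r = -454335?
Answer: -515343054/51463 ≈ -10014.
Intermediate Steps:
x = -79018 (x = -⅙*474108 = -79018)
j = 1030765126 (j = 5743*179482 = 1030765126)
(x + j)/(r + 351409) = (-79018 + 1030765126)/(-454335 + 351409) = 1030686108/(-102926) = 1030686108*(-1/102926) = -515343054/51463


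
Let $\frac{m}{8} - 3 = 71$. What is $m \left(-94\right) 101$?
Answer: $-5620448$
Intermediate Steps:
$m = 592$ ($m = 24 + 8 \cdot 71 = 24 + 568 = 592$)
$m \left(-94\right) 101 = 592 \left(-94\right) 101 = \left(-55648\right) 101 = -5620448$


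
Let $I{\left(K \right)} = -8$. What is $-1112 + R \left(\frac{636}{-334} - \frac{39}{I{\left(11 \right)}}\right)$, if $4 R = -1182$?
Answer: $- \frac{5316943}{2672} \approx -1989.9$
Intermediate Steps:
$R = - \frac{591}{2}$ ($R = \frac{1}{4} \left(-1182\right) = - \frac{591}{2} \approx -295.5$)
$-1112 + R \left(\frac{636}{-334} - \frac{39}{I{\left(11 \right)}}\right) = -1112 - \frac{591 \left(\frac{636}{-334} - \frac{39}{-8}\right)}{2} = -1112 - \frac{591 \left(636 \left(- \frac{1}{334}\right) - - \frac{39}{8}\right)}{2} = -1112 - \frac{591 \left(- \frac{318}{167} + \frac{39}{8}\right)}{2} = -1112 - \frac{2345679}{2672} = - \frac{5316943}{2672}$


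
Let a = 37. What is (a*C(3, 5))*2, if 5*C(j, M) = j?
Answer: 222/5 ≈ 44.400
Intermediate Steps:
C(j, M) = j/5
(a*C(3, 5))*2 = (37*((⅕)*3))*2 = (37*(⅗))*2 = (111/5)*2 = 222/5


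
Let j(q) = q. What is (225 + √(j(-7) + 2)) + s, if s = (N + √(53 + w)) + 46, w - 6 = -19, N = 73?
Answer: 344 + 2*√10 + I*√5 ≈ 350.32 + 2.2361*I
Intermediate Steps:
w = -13 (w = 6 - 19 = -13)
s = 119 + 2*√10 (s = (73 + √(53 - 13)) + 46 = (73 + √40) + 46 = (73 + 2*√10) + 46 = 119 + 2*√10 ≈ 125.32)
(225 + √(j(-7) + 2)) + s = (225 + √(-7 + 2)) + (119 + 2*√10) = (225 + √(-5)) + (119 + 2*√10) = (225 + I*√5) + (119 + 2*√10) = 344 + 2*√10 + I*√5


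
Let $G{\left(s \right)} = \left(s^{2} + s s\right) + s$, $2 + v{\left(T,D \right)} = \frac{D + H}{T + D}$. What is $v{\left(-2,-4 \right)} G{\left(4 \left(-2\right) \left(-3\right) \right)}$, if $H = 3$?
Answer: $-2156$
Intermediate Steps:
$v{\left(T,D \right)} = -2 + \frac{3 + D}{D + T}$ ($v{\left(T,D \right)} = -2 + \frac{D + 3}{T + D} = -2 + \frac{3 + D}{D + T}$)
$G{\left(s \right)} = s + 2 s^{2}$ ($G{\left(s \right)} = \left(s^{2} + s^{2}\right) + s = 2 s^{2} + s = s + 2 s^{2}$)
$v{\left(-2,-4 \right)} G{\left(4 \left(-2\right) \left(-3\right) \right)} = \frac{3 - -4 - -4}{-4 - 2} \cdot 4 \left(-2\right) \left(-3\right) \left(1 + 2 \cdot 4 \left(-2\right) \left(-3\right)\right) = \frac{3 + 4 + 4}{-6} \left(-8\right) \left(-3\right) \left(1 + 2 \left(\left(-8\right) \left(-3\right)\right)\right) = \left(- \frac{1}{6}\right) 11 \cdot 24 \left(1 + 2 \cdot 24\right) = - \frac{11 \cdot 24 \left(1 + 48\right)}{6} = - \frac{11 \cdot 24 \cdot 49}{6} = \left(- \frac{11}{6}\right) 1176 = -2156$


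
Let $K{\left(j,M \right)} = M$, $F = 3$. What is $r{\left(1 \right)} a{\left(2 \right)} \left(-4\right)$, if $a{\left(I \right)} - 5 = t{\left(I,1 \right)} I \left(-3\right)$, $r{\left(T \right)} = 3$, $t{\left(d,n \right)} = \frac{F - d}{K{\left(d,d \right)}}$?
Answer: $-24$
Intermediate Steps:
$t{\left(d,n \right)} = \frac{3 - d}{d}$
$a{\left(I \right)} = -4 + 3 I$ ($a{\left(I \right)} = 5 + \frac{3 - I}{I} I \left(-3\right) = 5 + \left(3 - I\right) \left(-3\right) = 5 + \left(-9 + 3 I\right) = -4 + 3 I$)
$r{\left(1 \right)} a{\left(2 \right)} \left(-4\right) = 3 \left(-4 + 3 \cdot 2\right) \left(-4\right) = 3 \left(-4 + 6\right) \left(-4\right) = 3 \cdot 2 \left(-4\right) = 6 \left(-4\right) = -24$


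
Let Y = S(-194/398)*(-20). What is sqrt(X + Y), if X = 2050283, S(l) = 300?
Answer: sqrt(2044283) ≈ 1429.8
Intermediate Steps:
Y = -6000 (Y = 300*(-20) = -6000)
sqrt(X + Y) = sqrt(2050283 - 6000) = sqrt(2044283)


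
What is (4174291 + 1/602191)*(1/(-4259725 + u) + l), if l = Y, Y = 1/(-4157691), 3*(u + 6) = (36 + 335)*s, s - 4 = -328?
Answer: -21259765751200049180/10765510385674002819 ≈ -1.9748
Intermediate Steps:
s = -324 (s = 4 - 328 = -324)
u = -40074 (u = -6 + ((36 + 335)*(-324))/3 = -6 + (371*(-324))/3 = -6 + (⅓)*(-120204) = -6 - 40068 = -40074)
Y = -1/4157691 ≈ -2.4052e-7
l = -1/4157691 ≈ -2.4052e-7
(4174291 + 1/602191)*(1/(-4259725 + u) + l) = (4174291 + 1/602191)*(1/(-4259725 - 40074) - 1/4157691) = (4174291 + 1/602191)*(1/(-4299799) - 1/4157691) = 2513720471582*(-1/4299799 - 1/4157691)/602191 = (2513720471582/602191)*(-8457490/17877235604109) = -21259765751200049180/10765510385674002819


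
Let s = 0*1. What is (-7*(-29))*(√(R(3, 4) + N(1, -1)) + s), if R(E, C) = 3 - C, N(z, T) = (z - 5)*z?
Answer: 203*I*√5 ≈ 453.92*I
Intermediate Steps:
N(z, T) = z*(-5 + z) (N(z, T) = (-5 + z)*z = z*(-5 + z))
s = 0
(-7*(-29))*(√(R(3, 4) + N(1, -1)) + s) = (-7*(-29))*(√((3 - 1*4) + 1*(-5 + 1)) + 0) = 203*(√((3 - 4) + 1*(-4)) + 0) = 203*(√(-1 - 4) + 0) = 203*(√(-5) + 0) = 203*(I*√5 + 0) = 203*(I*√5) = 203*I*√5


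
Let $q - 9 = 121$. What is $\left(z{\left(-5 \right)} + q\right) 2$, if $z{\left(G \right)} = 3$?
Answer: $266$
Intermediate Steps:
$q = 130$ ($q = 9 + 121 = 130$)
$\left(z{\left(-5 \right)} + q\right) 2 = \left(3 + 130\right) 2 = 133 \cdot 2 = 266$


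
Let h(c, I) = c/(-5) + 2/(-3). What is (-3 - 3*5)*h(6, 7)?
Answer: 168/5 ≈ 33.600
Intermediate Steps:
h(c, I) = -⅔ - c/5 (h(c, I) = c*(-⅕) + 2*(-⅓) = -c/5 - ⅔ = -⅔ - c/5)
(-3 - 3*5)*h(6, 7) = (-3 - 3*5)*(-⅔ - ⅕*6) = (-3 - 15)*(-⅔ - 6/5) = -18*(-28/15) = 168/5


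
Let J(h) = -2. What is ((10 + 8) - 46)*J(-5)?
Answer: 56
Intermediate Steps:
((10 + 8) - 46)*J(-5) = ((10 + 8) - 46)*(-2) = (18 - 46)*(-2) = -28*(-2) = 56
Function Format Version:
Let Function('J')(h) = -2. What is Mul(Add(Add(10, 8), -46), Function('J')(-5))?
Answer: 56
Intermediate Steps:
Mul(Add(Add(10, 8), -46), Function('J')(-5)) = Mul(Add(Add(10, 8), -46), -2) = Mul(Add(18, -46), -2) = Mul(-28, -2) = 56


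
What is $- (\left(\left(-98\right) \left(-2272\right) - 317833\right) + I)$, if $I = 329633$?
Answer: $-234456$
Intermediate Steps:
$- (\left(\left(-98\right) \left(-2272\right) - 317833\right) + I) = - (\left(\left(-98\right) \left(-2272\right) - 317833\right) + 329633) = - (\left(222656 - 317833\right) + 329633) = - (-95177 + 329633) = \left(-1\right) 234456 = -234456$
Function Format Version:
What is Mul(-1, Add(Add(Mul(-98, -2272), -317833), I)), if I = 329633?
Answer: -234456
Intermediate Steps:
Mul(-1, Add(Add(Mul(-98, -2272), -317833), I)) = Mul(-1, Add(Add(Mul(-98, -2272), -317833), 329633)) = Mul(-1, Add(Add(222656, -317833), 329633)) = Mul(-1, Add(-95177, 329633)) = Mul(-1, 234456) = -234456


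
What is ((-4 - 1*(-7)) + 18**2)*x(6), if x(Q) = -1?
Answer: -327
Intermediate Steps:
((-4 - 1*(-7)) + 18**2)*x(6) = ((-4 - 1*(-7)) + 18**2)*(-1) = ((-4 + 7) + 324)*(-1) = (3 + 324)*(-1) = 327*(-1) = -327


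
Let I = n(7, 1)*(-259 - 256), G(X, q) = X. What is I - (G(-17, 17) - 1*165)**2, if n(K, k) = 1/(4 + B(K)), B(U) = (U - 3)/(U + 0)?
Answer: -1063573/32 ≈ -33237.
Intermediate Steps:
B(U) = (-3 + U)/U
n(K, k) = 1/(4 + (-3 + K)/K)
I = -3605/32 (I = (7/(-3 + 5*7))*(-259 - 256) = (7/(-3 + 35))*(-515) = (7/32)*(-515) = -3605/32 ≈ -112.66)
I - (G(-17, 17) - 1*165)**2 = -3605/32 - (-17 - 1*165)**2 = -3605/32 - (-17 - 165)**2 = -3605/32 - 1*(-182)**2 = -3605/32 - 1*33124 = -3605/32 - 33124 = -1063573/32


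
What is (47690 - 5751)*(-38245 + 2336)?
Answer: -1505987551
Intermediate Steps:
(47690 - 5751)*(-38245 + 2336) = 41939*(-35909) = -1505987551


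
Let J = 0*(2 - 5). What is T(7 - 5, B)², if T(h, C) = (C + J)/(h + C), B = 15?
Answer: 225/289 ≈ 0.77855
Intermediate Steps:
J = 0 (J = 0*(-3) = 0)
T(h, C) = C/(C + h) (T(h, C) = (C + 0)/(h + C) = C/(C + h))
T(7 - 5, B)² = (15/(15 + (7 - 5)))² = (15/(15 + 2))² = (15/17)² = 225/289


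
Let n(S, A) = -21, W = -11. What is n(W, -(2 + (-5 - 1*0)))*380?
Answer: -7980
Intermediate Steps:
n(W, -(2 + (-5 - 1*0)))*380 = -21*380 = -7980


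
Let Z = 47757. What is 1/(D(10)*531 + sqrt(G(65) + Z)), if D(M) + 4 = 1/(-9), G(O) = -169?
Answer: -2183/4717901 - 2*sqrt(11897)/4717901 ≈ -0.00050894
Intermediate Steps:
D(M) = -37/9 (D(M) = -4 + 1/(-9) = -4 - 1/9 = -37/9)
1/(D(10)*531 + sqrt(G(65) + Z)) = 1/(-37/9*531 + sqrt(-169 + 47757)) = 1/(-2183 + sqrt(47588)) = 1/(-2183 + 2*sqrt(11897))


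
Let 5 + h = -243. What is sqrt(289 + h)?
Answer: sqrt(41) ≈ 6.4031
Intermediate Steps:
h = -248 (h = -5 - 243 = -248)
sqrt(289 + h) = sqrt(289 - 248) = sqrt(41)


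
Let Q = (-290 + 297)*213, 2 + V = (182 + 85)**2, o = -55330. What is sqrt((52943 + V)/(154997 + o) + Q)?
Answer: 3*sqrt(1647027374101)/99667 ≈ 38.630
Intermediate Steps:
V = 71287 (V = -2 + (182 + 85)**2 = -2 + 267**2 = -2 + 71289 = 71287)
Q = 1491 (Q = 7*213 = 1491)
sqrt((52943 + V)/(154997 + o) + Q) = sqrt((52943 + 71287)/(154997 - 55330) + 1491) = sqrt(124230/99667 + 1491) = sqrt(148727727/99667) = 3*sqrt(1647027374101)/99667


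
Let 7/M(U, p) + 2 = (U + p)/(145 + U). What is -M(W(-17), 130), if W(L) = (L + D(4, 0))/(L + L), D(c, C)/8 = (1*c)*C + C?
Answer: 679/107 ≈ 6.3458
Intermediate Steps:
D(c, C) = 8*C + 8*C*c (D(c, C) = 8*((1*c)*C + C) = 8*(c*C + C) = 8*(C*c + C) = 8*(C + C*c) = 8*C + 8*C*c)
W(L) = 1/2 (W(L) = (L + 8*0*(1 + 4))/(L + L) = (L + 8*0*5)/((2*L)) = (L + 0)*(1/(2*L)) = L*(1/(2*L)) = 1/2)
M(U, p) = 7/(-2 + (U + p)/(145 + U))
-M(W(-17), 130) = -7*(145 + 1/2)/(-290 + 130 - 1*1/2) = -7*291/((-290 + 130 - 1/2)*2) = -7*291/((-321/2)*2) = -7*(-2)*291/(321*2) = -1*(-679/107) = 679/107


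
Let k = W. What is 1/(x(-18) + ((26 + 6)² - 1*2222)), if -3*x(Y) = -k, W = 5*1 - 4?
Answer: -3/3593 ≈ -0.00083496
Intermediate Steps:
W = 1 (W = 5 - 4 = 1)
k = 1
x(Y) = ⅓ (x(Y) = -(-1)/3 = -⅓*(-1) = ⅓)
1/(x(-18) + ((26 + 6)² - 1*2222)) = 1/(⅓ + ((26 + 6)² - 1*2222)) = 1/(⅓ + (32² - 2222)) = 1/(⅓ + (1024 - 2222)) = 1/(⅓ - 1198) = 1/(-3593/3) = -3/3593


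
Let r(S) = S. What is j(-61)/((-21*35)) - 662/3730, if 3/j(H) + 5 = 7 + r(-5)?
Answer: -48284/274155 ≈ -0.17612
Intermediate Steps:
j(H) = -1 (j(H) = 3/(-5 + (7 - 5)) = 3/(-5 + 2) = 3/(-3) = 3*(-⅓) = -1)
j(-61)/((-21*35)) - 662/3730 = -1/((-21*35)) - 662/3730 = -1/(-735) - 662*1/3730 = -1*(-1/735) - 331/1865 = 1/735 - 331/1865 = -48284/274155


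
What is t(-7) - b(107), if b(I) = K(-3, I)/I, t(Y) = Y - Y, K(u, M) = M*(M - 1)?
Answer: -106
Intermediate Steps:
K(u, M) = M*(-1 + M)
t(Y) = 0
b(I) = -1 + I (b(I) = (I*(-1 + I))/I = -1 + I)
t(-7) - b(107) = 0 - (-1 + 107) = 0 - 1*106 = 0 - 106 = -106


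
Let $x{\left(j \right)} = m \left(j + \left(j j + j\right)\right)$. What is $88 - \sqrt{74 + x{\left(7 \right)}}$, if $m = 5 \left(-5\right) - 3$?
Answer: $88 - 13 i \sqrt{10} \approx 88.0 - 41.11 i$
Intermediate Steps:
$m = -28$ ($m = -25 - 3 = -28$)
$x{\left(j \right)} = - 56 j - 28 j^{2}$ ($x{\left(j \right)} = - 28 \left(j + \left(j j + j\right)\right) = - 28 \left(j + \left(j^{2} + j\right)\right) = - 28 \left(j + \left(j + j^{2}\right)\right) = - 28 \left(j^{2} + 2 j\right) = - 56 j - 28 j^{2}$)
$88 - \sqrt{74 + x{\left(7 \right)}} = 88 - \sqrt{74 - 196 \left(2 + 7\right)} = 88 - \sqrt{74 - 196 \cdot 9} = 88 - \sqrt{74 - 1764} = 88 - \sqrt{-1690} = 88 - 13 i \sqrt{10}$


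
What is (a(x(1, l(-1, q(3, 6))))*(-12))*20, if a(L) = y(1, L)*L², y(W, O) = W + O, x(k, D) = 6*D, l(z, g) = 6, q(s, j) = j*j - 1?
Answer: -11508480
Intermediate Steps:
q(s, j) = -1 + j² (q(s, j) = j² - 1 = -1 + j²)
y(W, O) = O + W
a(L) = L²*(1 + L) (a(L) = (L + 1)*L² = (1 + L)*L² = L²*(1 + L))
(a(x(1, l(-1, q(3, 6))))*(-12))*20 = (((6*6)²*(1 + 6*6))*(-12))*20 = ((36²*(1 + 36))*(-12))*20 = ((1296*37)*(-12))*20 = (47952*(-12))*20 = -575424*20 = -11508480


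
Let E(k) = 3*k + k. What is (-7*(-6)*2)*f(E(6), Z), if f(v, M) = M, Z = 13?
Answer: 1092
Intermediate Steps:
E(k) = 4*k
(-7*(-6)*2)*f(E(6), Z) = (-7*(-6)*2)*13 = (42*2)*13 = 84*13 = 1092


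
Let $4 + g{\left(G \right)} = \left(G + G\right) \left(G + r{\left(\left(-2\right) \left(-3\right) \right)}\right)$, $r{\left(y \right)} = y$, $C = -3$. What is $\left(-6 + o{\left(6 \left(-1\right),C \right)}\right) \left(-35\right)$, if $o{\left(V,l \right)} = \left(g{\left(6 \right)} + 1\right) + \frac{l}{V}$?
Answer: $- \frac{9485}{2} \approx -4742.5$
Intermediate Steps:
$g{\left(G \right)} = -4 + 2 G \left(6 + G\right)$ ($g{\left(G \right)} = -4 + \left(G + G\right) \left(G - -6\right) = -4 + 2 G \left(G + 6\right) = -4 + 2 G \left(6 + G\right)$)
$o{\left(V,l \right)} = 141 + \frac{l}{V}$ ($o{\left(V,l \right)} = \left(\left(-4 + 2 \cdot 6^{2} + 12 \cdot 6\right) + 1\right) + \frac{l}{V} = \left(\left(-4 + 2 \cdot 36 + 72\right) + 1\right) + \frac{l}{V} = \left(\left(-4 + 72 + 72\right) + 1\right) + \frac{l}{V} = \left(140 + 1\right) + \frac{l}{V} = 141 + \frac{l}{V}$)
$\left(-6 + o{\left(6 \left(-1\right),C \right)}\right) \left(-35\right) = \left(-6 + \left(141 - \frac{3}{6 \left(-1\right)}\right)\right) \left(-35\right) = \left(-6 + \left(141 - \frac{3}{-6}\right)\right) \left(-35\right) = \left(-6 + \left(141 - - \frac{1}{2}\right)\right) \left(-35\right) = \left(-6 + \left(141 + \frac{1}{2}\right)\right) \left(-35\right) = \left(-6 + \frac{283}{2}\right) \left(-35\right) = \frac{271}{2} \left(-35\right) = - \frac{9485}{2}$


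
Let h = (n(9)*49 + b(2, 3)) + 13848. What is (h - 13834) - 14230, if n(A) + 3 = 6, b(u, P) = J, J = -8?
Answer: -14077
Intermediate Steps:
b(u, P) = -8
n(A) = 3 (n(A) = -3 + 6 = 3)
h = 13987 (h = (3*49 - 8) + 13848 = (147 - 8) + 13848 = 139 + 13848 = 13987)
(h - 13834) - 14230 = (13987 - 13834) - 14230 = 153 - 14230 = -14077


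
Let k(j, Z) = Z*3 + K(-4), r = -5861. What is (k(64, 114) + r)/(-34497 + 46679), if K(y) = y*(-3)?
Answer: -5507/12182 ≈ -0.45206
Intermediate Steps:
K(y) = -3*y
k(j, Z) = 12 + 3*Z (k(j, Z) = Z*3 - 3*(-4) = 3*Z + 12 = 12 + 3*Z)
(k(64, 114) + r)/(-34497 + 46679) = ((12 + 3*114) - 5861)/(-34497 + 46679) = ((12 + 342) - 5861)/12182 = (354 - 5861)*(1/12182) = -5507*1/12182 = -5507/12182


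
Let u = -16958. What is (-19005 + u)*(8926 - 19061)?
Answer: 364485005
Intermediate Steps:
(-19005 + u)*(8926 - 19061) = (-19005 - 16958)*(8926 - 19061) = -35963*(-10135) = 364485005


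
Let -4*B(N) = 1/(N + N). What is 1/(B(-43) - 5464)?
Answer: -344/1879615 ≈ -0.00018302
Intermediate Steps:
B(N) = -1/(8*N) (B(N) = -1/(4*(N + N)) = -1/(2*N)/4 = -1/(8*N))
1/(B(-43) - 5464) = 1/(-⅛/(-43) - 5464) = 1/(-⅛*(-1/43) - 5464) = 1/(1/344 - 5464) = 1/(-1879615/344) = -344/1879615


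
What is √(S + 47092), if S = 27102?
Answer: √74194 ≈ 272.39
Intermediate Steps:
√(S + 47092) = √(27102 + 47092) = √74194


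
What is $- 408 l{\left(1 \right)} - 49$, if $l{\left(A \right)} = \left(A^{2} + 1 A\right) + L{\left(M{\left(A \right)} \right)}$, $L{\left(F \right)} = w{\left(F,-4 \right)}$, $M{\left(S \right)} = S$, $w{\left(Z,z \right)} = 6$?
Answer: $-3313$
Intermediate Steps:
$L{\left(F \right)} = 6$
$l{\left(A \right)} = 6 + A + A^{2}$ ($l{\left(A \right)} = \left(A^{2} + 1 A\right) + 6 = \left(A^{2} + A\right) + 6 = \left(A + A^{2}\right) + 6 = 6 + A + A^{2}$)
$- 408 l{\left(1 \right)} - 49 = - 408 \left(6 + 1 + 1^{2}\right) - 49 = - 408 \left(6 + 1 + 1\right) - 49 = \left(-408\right) 8 - 49 = -3264 - 49 = -3313$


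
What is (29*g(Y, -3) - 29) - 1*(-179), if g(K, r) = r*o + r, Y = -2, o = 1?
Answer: -24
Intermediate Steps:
g(K, r) = 2*r (g(K, r) = r*1 + r = r + r = 2*r)
(29*g(Y, -3) - 29) - 1*(-179) = (29*(2*(-3)) - 29) - 1*(-179) = (29*(-6) - 29) + 179 = (-174 - 29) + 179 = -203 + 179 = -24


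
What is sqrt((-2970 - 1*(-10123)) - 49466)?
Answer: I*sqrt(42313) ≈ 205.7*I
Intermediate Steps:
sqrt((-2970 - 1*(-10123)) - 49466) = sqrt((-2970 + 10123) - 49466) = sqrt(7153 - 49466) = sqrt(-42313) = I*sqrt(42313)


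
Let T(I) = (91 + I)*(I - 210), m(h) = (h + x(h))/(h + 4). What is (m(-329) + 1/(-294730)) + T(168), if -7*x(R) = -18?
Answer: -291725699309/26820430 ≈ -10877.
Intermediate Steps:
x(R) = 18/7 (x(R) = -⅐*(-18) = 18/7)
m(h) = (18/7 + h)/(4 + h) (m(h) = (h + 18/7)/(h + 4) = (18/7 + h)/(4 + h))
T(I) = (-210 + I)*(91 + I) (T(I) = (91 + I)*(-210 + I) = (-210 + I)*(91 + I))
(m(-329) + 1/(-294730)) + T(168) = ((18/7 - 329)/(4 - 329) + 1/(-294730)) + (-19110 + 168² - 119*168) = (-2285/7/(-325) - 1/294730) + (-19110 + 28224 - 19992) = (-1/325*(-2285/7) - 1/294730) - 10878 = (457/455 - 1/294730) - 10878 = 26938231/26820430 - 10878 = -291725699309/26820430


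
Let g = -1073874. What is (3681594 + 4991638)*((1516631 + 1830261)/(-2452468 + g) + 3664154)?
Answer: 56033661646144166016/1763171 ≈ 3.1780e+13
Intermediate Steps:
(3681594 + 4991638)*((1516631 + 1830261)/(-2452468 + g) + 3664154) = (3681594 + 4991638)*((1516631 + 1830261)/(-2452468 - 1073874) + 3664154) = 8673232*(3346892/(-3526342) + 3664154) = 8673232*(3346892*(-1/3526342) + 3664154) = 8673232*(-1673446/1763171 + 3664154) = 8673232*(6460528398888/1763171) = 56033661646144166016/1763171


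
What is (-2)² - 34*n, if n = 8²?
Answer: -2172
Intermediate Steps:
n = 64
(-2)² - 34*n = (-2)² - 34*64 = 4 - 2176 = -2172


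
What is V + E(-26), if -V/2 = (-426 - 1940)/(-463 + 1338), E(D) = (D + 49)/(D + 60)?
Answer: 25859/4250 ≈ 6.0845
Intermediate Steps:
E(D) = (49 + D)/(60 + D)
V = 676/125 (V = -2*(-426 - 1940)/(-463 + 1338) = -(-4732)/875 = -2*(-338/125) = 676/125 ≈ 5.4080)
V + E(-26) = 676/125 + (49 - 26)/(60 - 26) = 676/125 + 23/34 = 25859/4250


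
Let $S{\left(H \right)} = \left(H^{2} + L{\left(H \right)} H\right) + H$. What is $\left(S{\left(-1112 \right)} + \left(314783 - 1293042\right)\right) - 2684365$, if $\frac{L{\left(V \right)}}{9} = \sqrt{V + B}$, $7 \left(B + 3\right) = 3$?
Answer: $-2427192 - \frac{10008 i \sqrt{54614}}{7} \approx -2.4272 \cdot 10^{6} - 3.3412 \cdot 10^{5} i$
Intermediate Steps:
$B = - \frac{18}{7}$ ($B = -3 + \frac{1}{7} \cdot 3 = -3 + \frac{3}{7} = - \frac{18}{7} \approx -2.5714$)
$L{\left(V \right)} = 9 \sqrt{- \frac{18}{7} + V}$ ($L{\left(V \right)} = 9 \sqrt{V - \frac{18}{7}} = 9 \sqrt{- \frac{18}{7} + V}$)
$S{\left(H \right)} = H + H^{2} + \frac{9 H \sqrt{-126 + 49 H}}{7}$ ($S{\left(H \right)} = \left(H^{2} + \frac{9 \sqrt{-126 + 49 H}}{7} H\right) + H = \left(H^{2} + \frac{9 H \sqrt{-126 + 49 H}}{7}\right) + H = H + H^{2} + \frac{9 H \sqrt{-126 + 49 H}}{7}$)
$\left(S{\left(-1112 \right)} + \left(314783 - 1293042\right)\right) - 2684365 = \left(\frac{1}{7} \left(-1112\right) \left(7 + 7 \left(-1112\right) + 9 \sqrt{-126 + 49 \left(-1112\right)}\right) + \left(314783 - 1293042\right)\right) - 2684365 = \left(\frac{1}{7} \left(-1112\right) \left(7 - 7784 + 9 \sqrt{-126 - 54488}\right) + \left(314783 - 1293042\right)\right) - 2684365 = \left(\frac{1}{7} \left(-1112\right) \left(7 - 7784 + 9 \sqrt{-54614}\right) - 978259\right) - 2684365 = \left(\frac{1}{7} \left(-1112\right) \left(7 - 7784 + 9 i \sqrt{54614}\right) - 978259\right) - 2684365 = \left(\frac{1}{7} \left(-1112\right) \left(-7777 + 9 i \sqrt{54614}\right) - 978259\right) - 2684365 = \left(\left(1235432 - \frac{10008 i \sqrt{54614}}{7}\right) - 978259\right) - 2684365 = \left(257173 - \frac{10008 i \sqrt{54614}}{7}\right) - 2684365 = -2427192 - \frac{10008 i \sqrt{54614}}{7}$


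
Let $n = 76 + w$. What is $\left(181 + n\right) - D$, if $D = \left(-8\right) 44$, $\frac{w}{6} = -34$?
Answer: $405$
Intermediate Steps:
$w = -204$ ($w = 6 \left(-34\right) = -204$)
$D = -352$
$n = -128$ ($n = 76 - 204 = -128$)
$\left(181 + n\right) - D = \left(181 - 128\right) - -352 = 53 + 352 = 405$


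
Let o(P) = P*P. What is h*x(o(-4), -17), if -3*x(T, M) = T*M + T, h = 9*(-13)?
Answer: -9984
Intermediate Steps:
h = -117
o(P) = P**2
x(T, M) = -T/3 - M*T/3 (x(T, M) = -(T*M + T)/3 = -(M*T + T)/3 = -(T + M*T)/3 = -T/3 - M*T/3)
h*x(o(-4), -17) = -(-39)*(-4)**2*(1 - 17) = -(-39)*16*(-16) = -117*256/3 = -9984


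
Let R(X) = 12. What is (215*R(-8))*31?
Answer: 79980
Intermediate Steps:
(215*R(-8))*31 = (215*12)*31 = 2580*31 = 79980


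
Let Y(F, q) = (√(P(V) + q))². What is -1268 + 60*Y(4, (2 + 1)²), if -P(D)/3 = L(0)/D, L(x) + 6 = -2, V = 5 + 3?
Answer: -548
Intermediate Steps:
V = 8
L(x) = -8 (L(x) = -6 - 2 = -8)
P(D) = 24/D (P(D) = -(-24)/D = 24/D)
Y(F, q) = 3 + q (Y(F, q) = (√(24/8 + q))² = (√(24*(⅛) + q))² = (√(3 + q))² = 3 + q)
-1268 + 60*Y(4, (2 + 1)²) = -1268 + 60*(3 + (2 + 1)²) = -1268 + 60*(3 + 3²) = -1268 + 60*(3 + 9) = -1268 + 60*12 = -1268 + 720 = -548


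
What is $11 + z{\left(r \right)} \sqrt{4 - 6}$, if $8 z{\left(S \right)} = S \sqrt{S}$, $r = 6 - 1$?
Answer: $11 + \frac{5 i \sqrt{10}}{8} \approx 11.0 + 1.9764 i$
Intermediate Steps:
$r = 5$
$z{\left(S \right)} = \frac{S^{\frac{3}{2}}}{8}$ ($z{\left(S \right)} = \frac{S \sqrt{S}}{8} = \frac{S^{\frac{3}{2}}}{8}$)
$11 + z{\left(r \right)} \sqrt{4 - 6} = 11 + \frac{5^{\frac{3}{2}}}{8} \sqrt{4 - 6} = 11 + \frac{5 \sqrt{5}}{8} \sqrt{-2} = 11 + \frac{5 \sqrt{5}}{8} i \sqrt{2} = 11 + \frac{5 i \sqrt{10}}{8}$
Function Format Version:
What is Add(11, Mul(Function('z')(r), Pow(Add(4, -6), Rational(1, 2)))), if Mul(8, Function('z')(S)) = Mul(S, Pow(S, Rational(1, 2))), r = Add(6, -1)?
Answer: Add(11, Mul(Rational(5, 8), I, Pow(10, Rational(1, 2)))) ≈ Add(11.000, Mul(1.9764, I))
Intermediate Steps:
r = 5
Function('z')(S) = Mul(Rational(1, 8), Pow(S, Rational(3, 2))) (Function('z')(S) = Mul(Rational(1, 8), Mul(S, Pow(S, Rational(1, 2)))) = Mul(Rational(1, 8), Pow(S, Rational(3, 2))))
Add(11, Mul(Function('z')(r), Pow(Add(4, -6), Rational(1, 2)))) = Add(11, Mul(Mul(Rational(1, 8), Pow(5, Rational(3, 2))), Pow(Add(4, -6), Rational(1, 2)))) = Add(11, Mul(Mul(Rational(1, 8), Mul(5, Pow(5, Rational(1, 2)))), Pow(-2, Rational(1, 2)))) = Add(11, Mul(Mul(Rational(5, 8), Pow(5, Rational(1, 2))), Mul(I, Pow(2, Rational(1, 2))))) = Add(11, Mul(Rational(5, 8), I, Pow(10, Rational(1, 2))))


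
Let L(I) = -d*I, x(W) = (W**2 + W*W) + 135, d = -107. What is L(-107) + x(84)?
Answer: 2798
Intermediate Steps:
x(W) = 135 + 2*W**2 (x(W) = (W**2 + W**2) + 135 = 2*W**2 + 135 = 135 + 2*W**2)
L(I) = 107*I (L(I) = -(-107)*I = 107*I)
L(-107) + x(84) = 107*(-107) + (135 + 2*84**2) = -11449 + (135 + 2*7056) = -11449 + (135 + 14112) = -11449 + 14247 = 2798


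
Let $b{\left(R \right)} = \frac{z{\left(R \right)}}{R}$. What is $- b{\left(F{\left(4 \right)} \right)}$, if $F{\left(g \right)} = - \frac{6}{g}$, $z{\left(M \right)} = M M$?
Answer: $\frac{3}{2} \approx 1.5$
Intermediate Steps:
$z{\left(M \right)} = M^{2}$
$b{\left(R \right)} = R$ ($b{\left(R \right)} = \frac{R^{2}}{R} = R$)
$- b{\left(F{\left(4 \right)} \right)} = - \frac{-6}{4} = \left(-1\right) \left(- \frac{3}{2}\right) = \frac{3}{2}$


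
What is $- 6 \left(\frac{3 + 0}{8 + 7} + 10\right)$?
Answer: $- \frac{306}{5} \approx -61.2$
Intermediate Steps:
$- 6 \left(\frac{3 + 0}{8 + 7} + 10\right) = - 6 \left(\frac{3}{15} + 10\right) = - 6 \left(3 \cdot \frac{1}{15} + 10\right) = - 6 \left(\frac{1}{5} + 10\right) = \left(-6\right) \frac{51}{5} = - \frac{306}{5}$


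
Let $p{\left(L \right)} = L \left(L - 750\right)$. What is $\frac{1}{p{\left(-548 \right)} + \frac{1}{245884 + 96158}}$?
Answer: $\frac{342042}{243295842769} \approx 1.4059 \cdot 10^{-6}$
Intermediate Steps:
$p{\left(L \right)} = L \left(-750 + L\right)$
$\frac{1}{p{\left(-548 \right)} + \frac{1}{245884 + 96158}} = \frac{1}{- 548 \left(-750 - 548\right) + \frac{1}{245884 + 96158}} = \frac{1}{\left(-548\right) \left(-1298\right) + \frac{1}{342042}} = \frac{1}{711304 + \frac{1}{342042}} = \frac{1}{\frac{243295842769}{342042}} = \frac{342042}{243295842769}$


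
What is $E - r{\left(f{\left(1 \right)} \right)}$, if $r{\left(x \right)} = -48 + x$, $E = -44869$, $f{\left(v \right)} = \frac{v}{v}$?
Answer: $-44822$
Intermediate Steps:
$f{\left(v \right)} = 1$
$E - r{\left(f{\left(1 \right)} \right)} = -44869 - \left(-48 + 1\right) = -44869 - -47 = -44869 + 47 = -44822$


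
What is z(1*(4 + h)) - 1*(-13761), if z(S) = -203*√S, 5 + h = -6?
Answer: 13761 - 203*I*√7 ≈ 13761.0 - 537.09*I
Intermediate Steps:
h = -11 (h = -5 - 6 = -11)
z(1*(4 + h)) - 1*(-13761) = -203*√(4 - 11) - 1*(-13761) = -203*I*√7 + 13761 = 13761 - 203*I*√7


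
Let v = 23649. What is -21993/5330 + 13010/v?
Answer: -450769157/126049170 ≈ -3.5761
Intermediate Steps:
-21993/5330 + 13010/v = -21993/5330 + 13010/23649 = -450769157/126049170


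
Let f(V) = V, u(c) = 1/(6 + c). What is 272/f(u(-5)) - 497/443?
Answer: 119999/443 ≈ 270.88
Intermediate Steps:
272/f(u(-5)) - 497/443 = 272/(1/(6 - 5)) - 497/443 = 272/(1/1) - 497*1/443 = 272/1 - 497/443 = 272*1 - 497/443 = 272 - 497/443 = 119999/443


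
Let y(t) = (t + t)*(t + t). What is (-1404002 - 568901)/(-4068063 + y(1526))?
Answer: -103837/276139 ≈ -0.37603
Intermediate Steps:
y(t) = 4*t² (y(t) = (2*t)*(2*t) = 4*t²)
(-1404002 - 568901)/(-4068063 + y(1526)) = (-1404002 - 568901)/(-4068063 + 4*1526²) = -1972903/(-4068063 + 4*2328676) = -1972903/(-4068063 + 9314704) = -1972903/5246641 = -1972903*1/5246641 = -103837/276139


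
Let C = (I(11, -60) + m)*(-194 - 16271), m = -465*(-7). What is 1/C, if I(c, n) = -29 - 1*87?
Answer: -1/51683635 ≈ -1.9348e-8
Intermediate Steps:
I(c, n) = -116 (I(c, n) = -29 - 87 = -116)
m = 3255
C = -51683635 (C = (-116 + 3255)*(-194 - 16271) = 3139*(-16465) = -51683635)
1/C = 1/(-51683635) = -1/51683635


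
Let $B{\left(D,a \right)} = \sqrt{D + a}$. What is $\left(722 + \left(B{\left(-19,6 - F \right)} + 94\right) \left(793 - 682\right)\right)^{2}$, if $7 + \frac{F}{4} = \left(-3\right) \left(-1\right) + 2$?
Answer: $124394731 + 2476632 i \sqrt{5} \approx 1.2439 \cdot 10^{8} + 5.5379 \cdot 10^{6} i$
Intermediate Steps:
$F = -8$ ($F = -28 + 4 \left(\left(-3\right) \left(-1\right) + 2\right) = -28 + 4 \left(3 + 2\right) = -28 + 4 \cdot 5 = -28 + 20 = -8$)
$\left(722 + \left(B{\left(-19,6 - F \right)} + 94\right) \left(793 - 682\right)\right)^{2} = \left(722 + \left(\sqrt{-19 + \left(6 - -8\right)} + 94\right) \left(793 - 682\right)\right)^{2} = \left(722 + \left(\sqrt{-19 + \left(6 + 8\right)} + 94\right) 111\right)^{2} = \left(722 + \left(\sqrt{-19 + 14} + 94\right) 111\right)^{2} = \left(722 + \left(\sqrt{-5} + 94\right) 111\right)^{2} = \left(722 + \left(i \sqrt{5} + 94\right) 111\right)^{2} = \left(722 + \left(94 + i \sqrt{5}\right) 111\right)^{2} = \left(722 + \left(10434 + 111 i \sqrt{5}\right)\right)^{2} = \left(11156 + 111 i \sqrt{5}\right)^{2}$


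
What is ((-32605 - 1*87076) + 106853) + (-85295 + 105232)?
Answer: 7109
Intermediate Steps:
((-32605 - 1*87076) + 106853) + (-85295 + 105232) = ((-32605 - 87076) + 106853) + 19937 = (-119681 + 106853) + 19937 = -12828 + 19937 = 7109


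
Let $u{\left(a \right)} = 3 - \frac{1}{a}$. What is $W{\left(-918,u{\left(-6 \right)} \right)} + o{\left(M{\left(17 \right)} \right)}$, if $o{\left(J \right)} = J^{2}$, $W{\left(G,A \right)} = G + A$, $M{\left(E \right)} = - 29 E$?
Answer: $\frac{1452805}{6} \approx 2.4213 \cdot 10^{5}$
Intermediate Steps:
$W{\left(G,A \right)} = A + G$
$W{\left(-918,u{\left(-6 \right)} \right)} + o{\left(M{\left(17 \right)} \right)} = \left(\left(3 - \frac{1}{-6}\right) - 918\right) + \left(\left(-29\right) 17\right)^{2} = \left(\left(3 - - \frac{1}{6}\right) - 918\right) + \left(-493\right)^{2} = \left(\left(3 + \frac{1}{6}\right) - 918\right) + 243049 = \left(\frac{19}{6} - 918\right) + 243049 = - \frac{5489}{6} + 243049 = \frac{1452805}{6}$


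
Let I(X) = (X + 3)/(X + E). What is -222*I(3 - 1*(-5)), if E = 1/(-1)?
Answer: -2442/7 ≈ -348.86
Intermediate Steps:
E = -1
I(X) = (3 + X)/(-1 + X) (I(X) = (X + 3)/(X - 1) = (3 + X)/(-1 + X))
-222*I(3 - 1*(-5)) = -222*(3 + (3 - 1*(-5)))/(-1 + (3 - 1*(-5))) = -222*(3 + (3 + 5))/(-1 + (3 + 5)) = -222*(3 + 8)/(-1 + 8) = -222*11/7 = -2442/7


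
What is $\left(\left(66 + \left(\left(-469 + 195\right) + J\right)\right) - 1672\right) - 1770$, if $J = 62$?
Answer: $-3588$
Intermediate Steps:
$\left(\left(66 + \left(\left(-469 + 195\right) + J\right)\right) - 1672\right) - 1770 = \left(\left(66 + \left(\left(-469 + 195\right) + 62\right)\right) - 1672\right) - 1770 = \left(\left(66 + \left(-274 + 62\right)\right) - 1672\right) - 1770 = \left(\left(66 - 212\right) - 1672\right) - 1770 = \left(-146 - 1672\right) - 1770 = -1818 - 1770 = -3588$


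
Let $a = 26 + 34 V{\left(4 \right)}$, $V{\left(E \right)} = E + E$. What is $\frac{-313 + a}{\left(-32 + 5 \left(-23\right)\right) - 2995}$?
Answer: $\frac{15}{3142} \approx 0.004774$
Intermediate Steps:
$V{\left(E \right)} = 2 E$
$a = 298$ ($a = 26 + 34 \cdot 2 \cdot 4 = 26 + 34 \cdot 8 = 26 + 272 = 298$)
$\frac{-313 + a}{\left(-32 + 5 \left(-23\right)\right) - 2995} = \frac{-313 + 298}{\left(-32 + 5 \left(-23\right)\right) - 2995} = - \frac{15}{\left(-32 - 115\right) - 2995} = - \frac{15}{-147 - 2995} = - \frac{15}{-3142} = \left(-15\right) \left(- \frac{1}{3142}\right) = \frac{15}{3142}$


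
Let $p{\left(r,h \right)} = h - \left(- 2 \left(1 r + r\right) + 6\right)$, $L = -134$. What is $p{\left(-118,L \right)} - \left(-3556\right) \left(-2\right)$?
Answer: $-7724$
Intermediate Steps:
$p{\left(r,h \right)} = -6 + h + 4 r$ ($p{\left(r,h \right)} = h - \left(- 2 \left(r + r\right) + 6\right) = h - \left(- 2 \cdot 2 r + 6\right) = h - \left(- 4 r + 6\right) = h - \left(6 - 4 r\right) = h + \left(-6 + 4 r\right) = -6 + h + 4 r$)
$p{\left(-118,L \right)} - \left(-3556\right) \left(-2\right) = \left(-6 - 134 + 4 \left(-118\right)\right) - \left(-3556\right) \left(-2\right) = \left(-6 - 134 - 472\right) - 7112 = -612 - 7112 = -7724$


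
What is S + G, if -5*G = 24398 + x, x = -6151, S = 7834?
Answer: 20923/5 ≈ 4184.6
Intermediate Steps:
G = -18247/5 (G = -(24398 - 6151)/5 = -⅕*18247 = -18247/5 ≈ -3649.4)
S + G = 7834 - 18247/5 = 20923/5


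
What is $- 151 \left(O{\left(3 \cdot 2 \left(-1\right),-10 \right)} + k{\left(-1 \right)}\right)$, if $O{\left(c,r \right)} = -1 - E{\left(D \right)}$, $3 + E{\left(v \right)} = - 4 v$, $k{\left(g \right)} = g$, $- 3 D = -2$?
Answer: $- \frac{1661}{3} \approx -553.67$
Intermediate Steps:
$D = \frac{2}{3}$ ($D = \left(- \frac{1}{3}\right) \left(-2\right) = \frac{2}{3} \approx 0.66667$)
$E{\left(v \right)} = -3 - 4 v$
$O{\left(c,r \right)} = \frac{14}{3}$ ($O{\left(c,r \right)} = -1 - \left(-3 - \frac{8}{3}\right) = -1 - - \frac{17}{3} = -1 + \frac{17}{3} = \frac{14}{3}$)
$- 151 \left(O{\left(3 \cdot 2 \left(-1\right),-10 \right)} + k{\left(-1 \right)}\right) = - 151 \left(\frac{14}{3} - 1\right) = \left(-151\right) \frac{11}{3} = - \frac{1661}{3}$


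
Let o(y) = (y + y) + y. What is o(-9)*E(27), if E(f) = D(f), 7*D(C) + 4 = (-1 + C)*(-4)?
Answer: 2916/7 ≈ 416.57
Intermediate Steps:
o(y) = 3*y (o(y) = 2*y + y = 3*y)
D(C) = -4*C/7 (D(C) = -4/7 + ((-1 + C)*(-4))/7 = -4/7 + (4 - 4*C)/7 = -4/7 + (4/7 - 4*C/7) = -4*C/7)
E(f) = -4*f/7
o(-9)*E(27) = (3*(-9))*(-4/7*27) = -27*(-108/7) = 2916/7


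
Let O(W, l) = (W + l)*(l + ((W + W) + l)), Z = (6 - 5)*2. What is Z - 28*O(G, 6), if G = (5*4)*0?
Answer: -2014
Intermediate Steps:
G = 0 (G = 20*0 = 0)
Z = 2 (Z = 1*2 = 2)
O(W, l) = (W + l)*(2*W + 2*l) (O(W, l) = (W + l)*(l + (2*W + l)) = (W + l)*(l + (l + 2*W)) = (W + l)*(2*W + 2*l))
Z - 28*O(G, 6) = 2 - 28*(2*0² + 2*6² + 4*0*6) = 2 - 28*(2*0 + 2*36 + 0) = 2 - 28*(0 + 72 + 0) = 2 - 28*72 = 2 - 2016 = -2014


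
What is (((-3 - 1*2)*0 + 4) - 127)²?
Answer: 15129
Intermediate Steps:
(((-3 - 1*2)*0 + 4) - 127)² = (((-3 - 2)*0 + 4) - 127)² = ((-5*0 + 4) - 127)² = ((0 + 4) - 127)² = (4 - 127)² = (-123)² = 15129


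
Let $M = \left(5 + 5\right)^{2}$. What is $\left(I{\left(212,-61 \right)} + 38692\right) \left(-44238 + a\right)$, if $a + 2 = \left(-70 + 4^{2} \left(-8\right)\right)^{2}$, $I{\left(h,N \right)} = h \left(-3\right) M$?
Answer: $125436688$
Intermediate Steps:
$M = 100$ ($M = 10^{2} = 100$)
$I{\left(h,N \right)} = - 300 h$ ($I{\left(h,N \right)} = h \left(-3\right) 100 = - 3 h 100 = - 300 h$)
$a = 39202$ ($a = -2 + \left(-70 + 4^{2} \left(-8\right)\right)^{2} = -2 + \left(-70 + 16 \left(-8\right)\right)^{2} = -2 + \left(-70 - 128\right)^{2} = -2 + \left(-198\right)^{2} = -2 + 39204 = 39202$)
$\left(I{\left(212,-61 \right)} + 38692\right) \left(-44238 + a\right) = \left(\left(-300\right) 212 + 38692\right) \left(-44238 + 39202\right) = \left(-63600 + 38692\right) \left(-5036\right) = \left(-24908\right) \left(-5036\right) = 125436688$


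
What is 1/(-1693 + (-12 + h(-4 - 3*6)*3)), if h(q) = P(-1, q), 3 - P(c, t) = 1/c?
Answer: -1/1693 ≈ -0.00059067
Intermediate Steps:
P(c, t) = 3 - 1/c
h(q) = 4 (h(q) = 3 - 1/(-1) = 3 - 1*(-1) = 3 + 1 = 4)
1/(-1693 + (-12 + h(-4 - 3*6)*3)) = 1/(-1693 + (-12 + 4*3)) = 1/(-1693 + (-12 + 12)) = 1/(-1693 + 0) = 1/(-1693) = -1/1693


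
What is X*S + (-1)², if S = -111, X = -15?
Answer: 1666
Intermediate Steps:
X*S + (-1)² = -15*(-111) + (-1)² = 1665 + 1 = 1666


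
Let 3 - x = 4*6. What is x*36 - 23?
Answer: -779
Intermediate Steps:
x = -21 (x = 3 - 4*6 = 3 - 1*24 = 3 - 24 = -21)
x*36 - 23 = -21*36 - 23 = -756 - 23 = -779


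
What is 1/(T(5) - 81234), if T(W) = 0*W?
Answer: -1/81234 ≈ -1.2310e-5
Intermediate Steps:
T(W) = 0
1/(T(5) - 81234) = 1/(0 - 81234) = 1/(-81234) = -1/81234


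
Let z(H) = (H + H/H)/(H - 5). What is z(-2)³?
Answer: 1/343 ≈ 0.0029155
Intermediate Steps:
z(H) = (1 + H)/(-5 + H) (z(H) = (H + 1)/(-5 + H) = (1 + H)/(-5 + H))
z(-2)³ = ((1 - 2)/(-5 - 2))³ = (-1/(-7))³ = (-⅐*(-1))³ = (⅐)³ = 1/343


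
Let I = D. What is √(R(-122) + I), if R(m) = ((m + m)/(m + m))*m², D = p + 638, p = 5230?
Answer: 4*√1297 ≈ 144.06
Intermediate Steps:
D = 5868 (D = 5230 + 638 = 5868)
I = 5868
R(m) = m² (R(m) = ((2*m)/((2*m)))*m² = ((2*m)*(1/(2*m)))*m² = 1*m² = m²)
√(R(-122) + I) = √((-122)² + 5868) = √(14884 + 5868) = √20752 = 4*√1297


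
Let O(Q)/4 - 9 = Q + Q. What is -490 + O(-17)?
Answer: -590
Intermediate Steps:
O(Q) = 36 + 8*Q (O(Q) = 36 + 4*(Q + Q) = 36 + 4*(2*Q) = 36 + 8*Q)
-490 + O(-17) = -490 + (36 + 8*(-17)) = -490 + (36 - 136) = -490 - 100 = -590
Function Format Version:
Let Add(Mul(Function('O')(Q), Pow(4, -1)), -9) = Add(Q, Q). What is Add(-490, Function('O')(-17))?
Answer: -590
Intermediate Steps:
Function('O')(Q) = Add(36, Mul(8, Q)) (Function('O')(Q) = Add(36, Mul(4, Add(Q, Q))) = Add(36, Mul(4, Mul(2, Q))) = Add(36, Mul(8, Q)))
Add(-490, Function('O')(-17)) = Add(-490, Add(36, Mul(8, -17))) = Add(-490, Add(36, -136)) = Add(-490, -100) = -590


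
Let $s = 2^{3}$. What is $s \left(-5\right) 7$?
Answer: $-280$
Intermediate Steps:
$s = 8$
$s \left(-5\right) 7 = 8 \left(-5\right) 7 = \left(-40\right) 7 = -280$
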